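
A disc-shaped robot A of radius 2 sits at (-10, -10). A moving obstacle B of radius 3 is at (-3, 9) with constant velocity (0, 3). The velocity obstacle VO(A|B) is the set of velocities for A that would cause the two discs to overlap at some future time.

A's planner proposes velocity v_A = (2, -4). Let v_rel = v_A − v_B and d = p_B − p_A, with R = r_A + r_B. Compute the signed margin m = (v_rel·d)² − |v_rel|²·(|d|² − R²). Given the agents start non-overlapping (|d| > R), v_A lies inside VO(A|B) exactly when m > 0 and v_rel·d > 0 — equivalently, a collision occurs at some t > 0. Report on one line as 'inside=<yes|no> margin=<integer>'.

d = (7, 19),  |d|² = 410;  R = 2+3 = 5,  c = 410−5² = 385
v_rel = (2, -7),  |v_rel|² = 53;  v_rel·d = (2)·(7) + (-7)·(19) = -119
53·t² + 238·t + 385 = 0  ⇒  m = (-119)² − 53·385 = -6244
m = -6244 < 0,  v_rel·d = -119 < 0  ⇒  outside

inside=no margin=-6244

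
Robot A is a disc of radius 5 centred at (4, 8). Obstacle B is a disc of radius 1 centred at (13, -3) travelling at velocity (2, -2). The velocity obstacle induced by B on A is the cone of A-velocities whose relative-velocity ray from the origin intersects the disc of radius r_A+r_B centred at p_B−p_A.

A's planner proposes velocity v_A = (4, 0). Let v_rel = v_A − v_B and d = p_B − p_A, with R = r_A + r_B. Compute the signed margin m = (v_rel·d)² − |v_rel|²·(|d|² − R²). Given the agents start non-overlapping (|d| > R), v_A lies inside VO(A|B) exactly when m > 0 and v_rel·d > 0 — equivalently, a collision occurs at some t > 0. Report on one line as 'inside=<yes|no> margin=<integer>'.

d = (9, -11),  |d|² = 202;  R = 5+1 = 6,  c = 202−6² = 166
v_rel = (2, 2),  |v_rel|² = 8;  v_rel·d = (2)·(9) + (2)·(-11) = -4
8·t² + 8·t + 166 = 0  ⇒  m = (-4)² − 8·166 = -1312
m = -1312 < 0,  v_rel·d = -4 < 0  ⇒  outside

inside=no margin=-1312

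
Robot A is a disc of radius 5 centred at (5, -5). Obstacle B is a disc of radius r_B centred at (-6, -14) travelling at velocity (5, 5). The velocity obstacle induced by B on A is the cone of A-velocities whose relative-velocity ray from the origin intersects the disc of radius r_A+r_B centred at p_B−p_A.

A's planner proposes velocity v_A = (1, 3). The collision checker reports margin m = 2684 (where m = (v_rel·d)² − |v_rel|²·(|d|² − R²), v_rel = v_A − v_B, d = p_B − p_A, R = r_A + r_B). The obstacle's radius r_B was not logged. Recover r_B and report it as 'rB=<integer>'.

m = 2684
d = (-11, -9);  v_rel = (-4, -2),  |v_rel|² = 20
v_rel×d = (-4)·(-9) − (-2)·(-11) = 14
since m = R²·20 − 14²:  R² = (196 + 2684) / 20 = 144
R = √144 = 12  ⇒  r_B = 12 − 5 = 7

rB=7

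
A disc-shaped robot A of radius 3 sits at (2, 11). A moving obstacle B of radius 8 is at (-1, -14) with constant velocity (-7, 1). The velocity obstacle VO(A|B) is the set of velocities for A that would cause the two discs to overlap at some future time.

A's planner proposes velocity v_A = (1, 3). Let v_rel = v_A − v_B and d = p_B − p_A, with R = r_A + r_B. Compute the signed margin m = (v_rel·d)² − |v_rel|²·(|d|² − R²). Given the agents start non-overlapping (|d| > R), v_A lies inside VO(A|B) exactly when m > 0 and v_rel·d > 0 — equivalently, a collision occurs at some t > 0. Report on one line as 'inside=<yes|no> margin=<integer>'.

d = (-3, -25),  |d|² = 634;  R = 3+8 = 11,  c = 634−11² = 513
v_rel = (8, 2),  |v_rel|² = 68;  v_rel·d = (8)·(-3) + (2)·(-25) = -74
68·t² + 148·t + 513 = 0  ⇒  m = (-74)² − 68·513 = -29408
m = -29408 < 0,  v_rel·d = -74 < 0  ⇒  outside

inside=no margin=-29408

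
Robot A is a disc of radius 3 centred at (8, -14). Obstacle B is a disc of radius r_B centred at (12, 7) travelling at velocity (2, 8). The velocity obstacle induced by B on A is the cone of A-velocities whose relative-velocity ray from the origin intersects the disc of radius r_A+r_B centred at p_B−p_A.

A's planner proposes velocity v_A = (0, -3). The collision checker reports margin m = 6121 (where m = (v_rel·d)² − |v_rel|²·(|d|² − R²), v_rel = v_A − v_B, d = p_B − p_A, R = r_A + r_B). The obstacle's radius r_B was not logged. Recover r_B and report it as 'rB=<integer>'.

m = 6121
d = (4, 21);  v_rel = (-2, -11),  |v_rel|² = 125
v_rel×d = (-2)·(21) − (-11)·(4) = 2
since m = R²·125 − 2²:  R² = (4 + 6121) / 125 = 49
R = √49 = 7  ⇒  r_B = 7 − 3 = 4

rB=4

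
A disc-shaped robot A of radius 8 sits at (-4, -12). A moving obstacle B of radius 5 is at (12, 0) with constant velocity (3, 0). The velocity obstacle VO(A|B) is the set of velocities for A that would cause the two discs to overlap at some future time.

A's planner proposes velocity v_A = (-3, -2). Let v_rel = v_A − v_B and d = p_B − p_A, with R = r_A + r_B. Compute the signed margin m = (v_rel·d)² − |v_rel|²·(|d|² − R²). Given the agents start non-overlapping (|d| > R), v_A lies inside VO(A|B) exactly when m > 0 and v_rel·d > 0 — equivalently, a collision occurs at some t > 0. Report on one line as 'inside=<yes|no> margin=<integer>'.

d = (16, 12),  |d|² = 400;  R = 8+5 = 13,  c = 400−13² = 231
v_rel = (-6, -2),  |v_rel|² = 40;  v_rel·d = (-6)·(16) + (-2)·(12) = -120
40·t² + 240·t + 231 = 0  ⇒  m = (-120)² − 40·231 = 5160
m = 5160 > 0,  v_rel·d = -120 < 0  ⇒  outside

inside=no margin=5160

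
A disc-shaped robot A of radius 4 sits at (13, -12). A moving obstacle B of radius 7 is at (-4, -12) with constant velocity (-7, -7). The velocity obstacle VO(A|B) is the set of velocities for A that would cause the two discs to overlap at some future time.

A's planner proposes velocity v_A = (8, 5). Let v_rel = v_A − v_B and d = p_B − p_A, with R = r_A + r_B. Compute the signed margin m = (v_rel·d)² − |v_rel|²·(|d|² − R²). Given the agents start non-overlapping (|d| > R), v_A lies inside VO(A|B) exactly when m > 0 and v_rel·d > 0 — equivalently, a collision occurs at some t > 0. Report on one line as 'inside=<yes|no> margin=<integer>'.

d = (-17, 0),  |d|² = 289;  R = 4+7 = 11,  c = 289−11² = 168
v_rel = (15, 12),  |v_rel|² = 369;  v_rel·d = (15)·(-17) + (12)·(0) = -255
369·t² + 510·t + 168 = 0  ⇒  m = (-255)² − 369·168 = 3033
m = 3033 > 0,  v_rel·d = -255 < 0  ⇒  outside

inside=no margin=3033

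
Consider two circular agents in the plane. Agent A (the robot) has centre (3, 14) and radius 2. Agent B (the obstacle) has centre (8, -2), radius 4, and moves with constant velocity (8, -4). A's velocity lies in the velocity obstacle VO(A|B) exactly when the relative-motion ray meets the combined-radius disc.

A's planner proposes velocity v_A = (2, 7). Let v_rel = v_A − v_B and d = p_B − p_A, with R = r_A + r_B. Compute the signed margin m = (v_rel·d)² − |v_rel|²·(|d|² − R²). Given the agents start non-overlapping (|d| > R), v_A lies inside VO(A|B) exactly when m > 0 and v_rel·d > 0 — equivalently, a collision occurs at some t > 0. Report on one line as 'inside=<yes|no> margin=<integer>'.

d = (5, -16),  |d|² = 281;  R = 2+4 = 6,  c = 281−6² = 245
v_rel = (-6, 11),  |v_rel|² = 157;  v_rel·d = (-6)·(5) + (11)·(-16) = -206
157·t² + 412·t + 245 = 0  ⇒  m = (-206)² − 157·245 = 3971
m = 3971 > 0,  v_rel·d = -206 < 0  ⇒  outside

inside=no margin=3971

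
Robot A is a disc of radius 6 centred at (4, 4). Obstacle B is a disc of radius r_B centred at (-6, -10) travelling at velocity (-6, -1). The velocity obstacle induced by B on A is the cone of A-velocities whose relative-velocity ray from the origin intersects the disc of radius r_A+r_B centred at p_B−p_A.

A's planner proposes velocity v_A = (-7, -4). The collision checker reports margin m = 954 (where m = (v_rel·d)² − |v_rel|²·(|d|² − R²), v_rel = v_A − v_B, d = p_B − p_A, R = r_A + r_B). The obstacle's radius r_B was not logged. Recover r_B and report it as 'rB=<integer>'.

m = 954
d = (-10, -14);  v_rel = (-1, -3),  |v_rel|² = 10
v_rel×d = (-1)·(-14) − (-3)·(-10) = -16
since m = R²·10 − (-16)²:  R² = (256 + 954) / 10 = 121
R = √121 = 11  ⇒  r_B = 11 − 6 = 5

rB=5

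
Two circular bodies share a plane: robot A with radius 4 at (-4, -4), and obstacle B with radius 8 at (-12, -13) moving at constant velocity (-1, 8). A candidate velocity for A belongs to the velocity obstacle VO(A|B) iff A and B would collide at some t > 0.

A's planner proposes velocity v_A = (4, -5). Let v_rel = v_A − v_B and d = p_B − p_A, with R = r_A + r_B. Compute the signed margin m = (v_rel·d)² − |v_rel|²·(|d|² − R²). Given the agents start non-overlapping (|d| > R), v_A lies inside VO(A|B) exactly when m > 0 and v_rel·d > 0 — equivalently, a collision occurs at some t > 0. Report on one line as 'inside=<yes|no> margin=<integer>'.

d = (-8, -9),  |d|² = 145;  R = 4+8 = 12,  c = 145−12² = 1
v_rel = (5, -13),  |v_rel|² = 194;  v_rel·d = (5)·(-8) + (-13)·(-9) = 77
194·t² − 154·t + 1 = 0  ⇒  m = 77² − 194·1 = 5735
m = 5735 > 0,  v_rel·d = 77 > 0  ⇒  inside

inside=yes margin=5735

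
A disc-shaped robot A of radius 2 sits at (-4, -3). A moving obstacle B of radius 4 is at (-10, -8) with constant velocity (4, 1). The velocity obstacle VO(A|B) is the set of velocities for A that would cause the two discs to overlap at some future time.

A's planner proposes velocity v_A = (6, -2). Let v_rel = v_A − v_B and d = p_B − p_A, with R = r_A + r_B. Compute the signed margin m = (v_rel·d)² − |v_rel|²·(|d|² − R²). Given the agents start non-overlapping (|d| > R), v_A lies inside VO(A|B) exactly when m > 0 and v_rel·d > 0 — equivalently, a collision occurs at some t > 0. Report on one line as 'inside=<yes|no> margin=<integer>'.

d = (-6, -5),  |d|² = 61;  R = 2+4 = 6,  c = 61−6² = 25
v_rel = (2, -3),  |v_rel|² = 13;  v_rel·d = (2)·(-6) + (-3)·(-5) = 3
13·t² − 6·t + 25 = 0  ⇒  m = 3² − 13·25 = -316
m = -316 < 0,  v_rel·d = 3 > 0  ⇒  outside

inside=no margin=-316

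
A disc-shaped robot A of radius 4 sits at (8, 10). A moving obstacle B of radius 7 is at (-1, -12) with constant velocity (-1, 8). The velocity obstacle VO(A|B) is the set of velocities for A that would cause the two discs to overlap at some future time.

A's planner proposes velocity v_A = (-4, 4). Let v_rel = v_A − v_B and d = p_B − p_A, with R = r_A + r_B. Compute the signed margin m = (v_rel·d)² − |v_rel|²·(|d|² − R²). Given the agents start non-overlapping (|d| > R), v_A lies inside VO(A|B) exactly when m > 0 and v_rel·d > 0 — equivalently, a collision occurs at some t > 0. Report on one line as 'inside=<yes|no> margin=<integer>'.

d = (-9, -22),  |d|² = 565;  R = 4+7 = 11,  c = 565−11² = 444
v_rel = (-3, -4),  |v_rel|² = 25;  v_rel·d = (-3)·(-9) + (-4)·(-22) = 115
25·t² − 230·t + 444 = 0  ⇒  m = 115² − 25·444 = 2125
m = 2125 > 0,  v_rel·d = 115 > 0  ⇒  inside

inside=yes margin=2125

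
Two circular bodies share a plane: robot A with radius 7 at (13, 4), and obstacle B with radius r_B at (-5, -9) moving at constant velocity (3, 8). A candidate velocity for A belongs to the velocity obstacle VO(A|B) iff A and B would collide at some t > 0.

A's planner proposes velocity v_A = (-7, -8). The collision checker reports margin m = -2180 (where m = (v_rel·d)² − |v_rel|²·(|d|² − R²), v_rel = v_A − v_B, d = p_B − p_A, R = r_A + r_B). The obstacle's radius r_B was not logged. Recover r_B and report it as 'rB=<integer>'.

m = -2180
d = (-18, -13);  v_rel = (-10, -16),  |v_rel|² = 356
v_rel×d = (-10)·(-13) − (-16)·(-18) = -158
since m = R²·356 − (-158)²:  R² = (24964 + -2180) / 356 = 64
R = √64 = 8  ⇒  r_B = 8 − 7 = 1

rB=1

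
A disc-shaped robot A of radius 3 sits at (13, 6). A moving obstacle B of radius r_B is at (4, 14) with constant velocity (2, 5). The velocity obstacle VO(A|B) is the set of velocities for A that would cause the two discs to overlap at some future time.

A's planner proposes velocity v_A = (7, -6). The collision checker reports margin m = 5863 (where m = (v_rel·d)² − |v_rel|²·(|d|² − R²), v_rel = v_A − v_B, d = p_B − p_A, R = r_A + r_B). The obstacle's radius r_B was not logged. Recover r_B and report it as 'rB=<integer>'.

m = 5863
d = (-9, 8);  v_rel = (5, -11),  |v_rel|² = 146
v_rel×d = (5)·(8) − (-11)·(-9) = -59
since m = R²·146 − (-59)²:  R² = (3481 + 5863) / 146 = 64
R = √64 = 8  ⇒  r_B = 8 − 3 = 5

rB=5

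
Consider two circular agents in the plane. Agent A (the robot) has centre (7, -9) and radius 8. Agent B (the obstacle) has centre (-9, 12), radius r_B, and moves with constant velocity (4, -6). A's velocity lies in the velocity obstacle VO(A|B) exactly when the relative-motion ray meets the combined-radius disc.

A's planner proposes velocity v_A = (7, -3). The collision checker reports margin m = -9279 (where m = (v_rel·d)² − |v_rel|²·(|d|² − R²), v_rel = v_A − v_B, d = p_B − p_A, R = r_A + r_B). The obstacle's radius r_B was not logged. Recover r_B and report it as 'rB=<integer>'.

m = -9279
d = (-16, 21);  v_rel = (3, 3),  |v_rel|² = 18
v_rel×d = (3)·(21) − (3)·(-16) = 111
since m = R²·18 − 111²:  R² = (12321 + -9279) / 18 = 169
R = √169 = 13  ⇒  r_B = 13 − 8 = 5

rB=5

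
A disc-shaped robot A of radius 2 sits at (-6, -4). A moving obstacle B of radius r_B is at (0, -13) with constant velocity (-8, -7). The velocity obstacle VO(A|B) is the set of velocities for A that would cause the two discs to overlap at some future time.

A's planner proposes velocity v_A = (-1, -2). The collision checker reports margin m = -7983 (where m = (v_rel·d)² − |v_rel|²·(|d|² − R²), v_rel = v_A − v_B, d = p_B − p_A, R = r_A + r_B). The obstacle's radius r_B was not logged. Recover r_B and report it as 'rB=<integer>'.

m = -7983
d = (6, -9);  v_rel = (7, 5),  |v_rel|² = 74
v_rel×d = (7)·(-9) − (5)·(6) = -93
since m = R²·74 − (-93)²:  R² = (8649 + -7983) / 74 = 9
R = √9 = 3  ⇒  r_B = 3 − 2 = 1

rB=1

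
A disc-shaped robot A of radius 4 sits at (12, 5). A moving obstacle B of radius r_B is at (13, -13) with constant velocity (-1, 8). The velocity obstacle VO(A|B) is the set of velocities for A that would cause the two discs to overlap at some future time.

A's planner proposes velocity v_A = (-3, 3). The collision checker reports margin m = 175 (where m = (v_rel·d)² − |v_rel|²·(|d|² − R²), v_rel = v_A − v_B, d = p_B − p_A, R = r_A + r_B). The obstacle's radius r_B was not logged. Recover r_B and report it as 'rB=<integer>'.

m = 175
d = (1, -18);  v_rel = (-2, -5),  |v_rel|² = 29
v_rel×d = (-2)·(-18) − (-5)·(1) = 41
since m = R²·29 − 41²:  R² = (1681 + 175) / 29 = 64
R = √64 = 8  ⇒  r_B = 8 − 4 = 4

rB=4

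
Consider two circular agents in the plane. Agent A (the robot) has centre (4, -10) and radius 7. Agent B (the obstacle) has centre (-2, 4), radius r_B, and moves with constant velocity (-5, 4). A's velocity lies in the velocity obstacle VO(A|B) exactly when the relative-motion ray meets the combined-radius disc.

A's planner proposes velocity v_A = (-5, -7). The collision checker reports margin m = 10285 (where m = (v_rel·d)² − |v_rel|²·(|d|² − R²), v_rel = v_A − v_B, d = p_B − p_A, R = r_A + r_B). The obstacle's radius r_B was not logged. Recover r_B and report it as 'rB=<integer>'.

m = 10285
d = (-6, 14);  v_rel = (0, -11),  |v_rel|² = 121
v_rel×d = (0)·(14) − (-11)·(-6) = -66
since m = R²·121 − (-66)²:  R² = (4356 + 10285) / 121 = 121
R = √121 = 11  ⇒  r_B = 11 − 7 = 4

rB=4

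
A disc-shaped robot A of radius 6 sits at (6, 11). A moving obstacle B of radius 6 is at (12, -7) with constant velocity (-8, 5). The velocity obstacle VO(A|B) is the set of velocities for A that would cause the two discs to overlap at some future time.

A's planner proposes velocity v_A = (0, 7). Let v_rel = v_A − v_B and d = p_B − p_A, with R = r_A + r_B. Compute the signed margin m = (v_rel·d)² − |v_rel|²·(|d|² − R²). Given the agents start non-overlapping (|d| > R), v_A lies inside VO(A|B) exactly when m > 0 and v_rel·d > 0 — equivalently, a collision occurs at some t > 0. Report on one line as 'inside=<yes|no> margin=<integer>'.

d = (6, -18),  |d|² = 360;  R = 6+6 = 12,  c = 360−12² = 216
v_rel = (8, 2),  |v_rel|² = 68;  v_rel·d = (8)·(6) + (2)·(-18) = 12
68·t² − 24·t + 216 = 0  ⇒  m = 12² − 68·216 = -14544
m = -14544 < 0,  v_rel·d = 12 > 0  ⇒  outside

inside=no margin=-14544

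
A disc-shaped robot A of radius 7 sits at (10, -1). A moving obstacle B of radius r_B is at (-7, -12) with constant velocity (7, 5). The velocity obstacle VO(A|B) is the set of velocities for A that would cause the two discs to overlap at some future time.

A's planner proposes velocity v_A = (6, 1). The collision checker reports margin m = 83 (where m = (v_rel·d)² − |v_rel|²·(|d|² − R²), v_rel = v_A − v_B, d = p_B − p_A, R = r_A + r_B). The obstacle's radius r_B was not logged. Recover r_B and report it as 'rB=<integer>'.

m = 83
d = (-17, -11);  v_rel = (-1, -4),  |v_rel|² = 17
v_rel×d = (-1)·(-11) − (-4)·(-17) = -57
since m = R²·17 − (-57)²:  R² = (3249 + 83) / 17 = 196
R = √196 = 14  ⇒  r_B = 14 − 7 = 7

rB=7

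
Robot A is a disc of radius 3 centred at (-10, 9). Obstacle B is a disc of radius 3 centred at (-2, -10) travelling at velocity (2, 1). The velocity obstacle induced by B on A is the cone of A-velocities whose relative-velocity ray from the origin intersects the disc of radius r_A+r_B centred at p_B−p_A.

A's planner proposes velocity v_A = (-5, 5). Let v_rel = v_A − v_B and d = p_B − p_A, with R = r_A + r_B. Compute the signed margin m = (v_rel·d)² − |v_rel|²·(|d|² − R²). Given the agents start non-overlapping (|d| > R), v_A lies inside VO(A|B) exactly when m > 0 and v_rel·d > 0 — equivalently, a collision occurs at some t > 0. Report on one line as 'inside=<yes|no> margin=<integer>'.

d = (8, -19),  |d|² = 425;  R = 3+3 = 6,  c = 425−6² = 389
v_rel = (-7, 4),  |v_rel|² = 65;  v_rel·d = (-7)·(8) + (4)·(-19) = -132
65·t² + 264·t + 389 = 0  ⇒  m = (-132)² − 65·389 = -7861
m = -7861 < 0,  v_rel·d = -132 < 0  ⇒  outside

inside=no margin=-7861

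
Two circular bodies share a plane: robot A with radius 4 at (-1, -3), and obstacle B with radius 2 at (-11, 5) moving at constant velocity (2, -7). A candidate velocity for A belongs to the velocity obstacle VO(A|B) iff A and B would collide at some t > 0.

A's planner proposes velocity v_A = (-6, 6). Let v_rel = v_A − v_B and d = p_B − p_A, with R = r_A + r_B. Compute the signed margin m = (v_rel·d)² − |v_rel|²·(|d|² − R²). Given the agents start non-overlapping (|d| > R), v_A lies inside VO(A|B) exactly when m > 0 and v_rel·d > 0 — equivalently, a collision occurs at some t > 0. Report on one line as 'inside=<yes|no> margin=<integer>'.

d = (-10, 8),  |d|² = 164;  R = 4+2 = 6,  c = 164−6² = 128
v_rel = (-8, 13),  |v_rel|² = 233;  v_rel·d = (-8)·(-10) + (13)·(8) = 184
233·t² − 368·t + 128 = 0  ⇒  m = 184² − 233·128 = 4032
m = 4032 > 0,  v_rel·d = 184 > 0  ⇒  inside

inside=yes margin=4032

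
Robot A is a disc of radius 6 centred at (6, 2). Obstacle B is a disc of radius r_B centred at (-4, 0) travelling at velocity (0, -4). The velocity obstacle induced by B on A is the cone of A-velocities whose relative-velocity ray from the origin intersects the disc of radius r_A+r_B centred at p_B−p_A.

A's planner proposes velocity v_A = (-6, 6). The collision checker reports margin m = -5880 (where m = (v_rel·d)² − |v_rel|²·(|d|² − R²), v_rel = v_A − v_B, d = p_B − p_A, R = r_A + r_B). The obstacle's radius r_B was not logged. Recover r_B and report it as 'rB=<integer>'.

m = -5880
d = (-10, -2);  v_rel = (-6, 10),  |v_rel|² = 136
v_rel×d = (-6)·(-2) − (10)·(-10) = 112
since m = R²·136 − 112²:  R² = (12544 + -5880) / 136 = 49
R = √49 = 7  ⇒  r_B = 7 − 6 = 1

rB=1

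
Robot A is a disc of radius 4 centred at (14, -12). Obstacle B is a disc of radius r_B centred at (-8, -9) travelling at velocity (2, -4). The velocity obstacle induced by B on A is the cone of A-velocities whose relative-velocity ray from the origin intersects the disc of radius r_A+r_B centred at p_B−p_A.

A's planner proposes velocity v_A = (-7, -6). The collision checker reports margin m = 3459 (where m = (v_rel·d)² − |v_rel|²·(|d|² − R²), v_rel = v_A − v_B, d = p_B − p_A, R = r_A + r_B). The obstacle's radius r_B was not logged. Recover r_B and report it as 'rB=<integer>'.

m = 3459
d = (-22, 3);  v_rel = (-9, -2),  |v_rel|² = 85
v_rel×d = (-9)·(3) − (-2)·(-22) = -71
since m = R²·85 − (-71)²:  R² = (5041 + 3459) / 85 = 100
R = √100 = 10  ⇒  r_B = 10 − 4 = 6

rB=6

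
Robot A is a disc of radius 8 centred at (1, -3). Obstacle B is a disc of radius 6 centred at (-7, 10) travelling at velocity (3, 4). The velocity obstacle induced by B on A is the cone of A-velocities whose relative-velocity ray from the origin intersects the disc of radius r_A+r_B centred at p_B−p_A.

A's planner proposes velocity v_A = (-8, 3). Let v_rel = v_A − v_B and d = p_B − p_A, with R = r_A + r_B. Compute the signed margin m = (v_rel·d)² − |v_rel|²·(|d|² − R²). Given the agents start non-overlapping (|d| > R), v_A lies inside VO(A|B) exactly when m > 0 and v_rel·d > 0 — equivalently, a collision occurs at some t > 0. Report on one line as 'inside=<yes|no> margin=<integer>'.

d = (-8, 13),  |d|² = 233;  R = 8+6 = 14,  c = 233−14² = 37
v_rel = (-11, -1),  |v_rel|² = 122;  v_rel·d = (-11)·(-8) + (-1)·(13) = 75
122·t² − 150·t + 37 = 0  ⇒  m = 75² − 122·37 = 1111
m = 1111 > 0,  v_rel·d = 75 > 0  ⇒  inside

inside=yes margin=1111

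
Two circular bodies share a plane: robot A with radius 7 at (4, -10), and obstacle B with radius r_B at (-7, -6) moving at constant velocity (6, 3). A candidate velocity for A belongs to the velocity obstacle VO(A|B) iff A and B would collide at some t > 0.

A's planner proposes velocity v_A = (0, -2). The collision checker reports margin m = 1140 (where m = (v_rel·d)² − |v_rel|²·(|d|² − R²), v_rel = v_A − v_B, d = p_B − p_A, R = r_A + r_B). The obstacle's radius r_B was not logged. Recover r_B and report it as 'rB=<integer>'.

m = 1140
d = (-11, 4);  v_rel = (-6, -5),  |v_rel|² = 61
v_rel×d = (-6)·(4) − (-5)·(-11) = -79
since m = R²·61 − (-79)²:  R² = (6241 + 1140) / 61 = 121
R = √121 = 11  ⇒  r_B = 11 − 7 = 4

rB=4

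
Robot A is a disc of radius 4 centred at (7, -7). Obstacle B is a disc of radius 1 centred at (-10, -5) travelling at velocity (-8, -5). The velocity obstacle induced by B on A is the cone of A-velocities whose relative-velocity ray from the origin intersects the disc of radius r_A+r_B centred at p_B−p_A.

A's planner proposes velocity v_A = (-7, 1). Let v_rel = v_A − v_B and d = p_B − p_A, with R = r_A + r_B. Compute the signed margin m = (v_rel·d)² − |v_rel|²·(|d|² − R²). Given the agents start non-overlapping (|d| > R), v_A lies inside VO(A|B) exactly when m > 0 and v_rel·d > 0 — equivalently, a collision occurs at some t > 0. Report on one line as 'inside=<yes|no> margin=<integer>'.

d = (-17, 2),  |d|² = 293;  R = 4+1 = 5,  c = 293−5² = 268
v_rel = (1, 6),  |v_rel|² = 37;  v_rel·d = (1)·(-17) + (6)·(2) = -5
37·t² + 10·t + 268 = 0  ⇒  m = (-5)² − 37·268 = -9891
m = -9891 < 0,  v_rel·d = -5 < 0  ⇒  outside

inside=no margin=-9891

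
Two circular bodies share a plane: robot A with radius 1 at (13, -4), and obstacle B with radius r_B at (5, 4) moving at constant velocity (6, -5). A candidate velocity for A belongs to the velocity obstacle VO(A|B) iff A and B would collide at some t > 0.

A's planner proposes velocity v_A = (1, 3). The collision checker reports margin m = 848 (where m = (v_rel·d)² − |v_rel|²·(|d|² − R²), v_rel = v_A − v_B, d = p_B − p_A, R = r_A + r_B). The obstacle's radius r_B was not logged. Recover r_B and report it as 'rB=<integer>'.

m = 848
d = (-8, 8);  v_rel = (-5, 8),  |v_rel|² = 89
v_rel×d = (-5)·(8) − (8)·(-8) = 24
since m = R²·89 − 24²:  R² = (576 + 848) / 89 = 16
R = √16 = 4  ⇒  r_B = 4 − 1 = 3

rB=3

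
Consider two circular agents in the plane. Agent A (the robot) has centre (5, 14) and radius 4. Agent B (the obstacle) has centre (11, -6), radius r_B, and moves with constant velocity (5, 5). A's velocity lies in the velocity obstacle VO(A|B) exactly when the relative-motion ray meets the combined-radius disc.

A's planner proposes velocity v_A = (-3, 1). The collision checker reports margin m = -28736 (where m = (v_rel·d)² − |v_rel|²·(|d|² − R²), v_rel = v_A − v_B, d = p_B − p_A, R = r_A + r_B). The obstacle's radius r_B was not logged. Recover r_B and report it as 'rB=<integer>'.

m = -28736
d = (6, -20);  v_rel = (-8, -4),  |v_rel|² = 80
v_rel×d = (-8)·(-20) − (-4)·(6) = 184
since m = R²·80 − 184²:  R² = (33856 + -28736) / 80 = 64
R = √64 = 8  ⇒  r_B = 8 − 4 = 4

rB=4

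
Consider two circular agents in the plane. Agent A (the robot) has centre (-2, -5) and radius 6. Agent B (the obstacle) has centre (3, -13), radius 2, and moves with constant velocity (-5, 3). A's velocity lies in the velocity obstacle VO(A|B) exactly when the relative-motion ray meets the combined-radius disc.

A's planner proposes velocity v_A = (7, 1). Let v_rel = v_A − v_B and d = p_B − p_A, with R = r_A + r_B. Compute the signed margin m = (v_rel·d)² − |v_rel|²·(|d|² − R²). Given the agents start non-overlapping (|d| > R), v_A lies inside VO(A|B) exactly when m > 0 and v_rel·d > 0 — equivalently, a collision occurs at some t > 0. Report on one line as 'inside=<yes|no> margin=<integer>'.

d = (5, -8),  |d|² = 89;  R = 6+2 = 8,  c = 89−8² = 25
v_rel = (12, -2),  |v_rel|² = 148;  v_rel·d = (12)·(5) + (-2)·(-8) = 76
148·t² − 152·t + 25 = 0  ⇒  m = 76² − 148·25 = 2076
m = 2076 > 0,  v_rel·d = 76 > 0  ⇒  inside

inside=yes margin=2076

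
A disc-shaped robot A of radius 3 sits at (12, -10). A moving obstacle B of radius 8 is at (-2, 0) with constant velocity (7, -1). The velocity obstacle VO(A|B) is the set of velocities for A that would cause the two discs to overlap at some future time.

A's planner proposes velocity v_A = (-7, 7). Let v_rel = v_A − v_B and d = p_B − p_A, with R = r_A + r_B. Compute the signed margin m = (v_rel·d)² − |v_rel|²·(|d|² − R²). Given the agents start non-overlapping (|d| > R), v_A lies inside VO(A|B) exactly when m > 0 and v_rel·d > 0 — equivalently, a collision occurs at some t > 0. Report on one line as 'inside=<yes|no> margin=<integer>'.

d = (-14, 10),  |d|² = 296;  R = 3+8 = 11,  c = 296−11² = 175
v_rel = (-14, 8),  |v_rel|² = 260;  v_rel·d = (-14)·(-14) + (8)·(10) = 276
260·t² − 552·t + 175 = 0  ⇒  m = 276² − 260·175 = 30676
m = 30676 > 0,  v_rel·d = 276 > 0  ⇒  inside

inside=yes margin=30676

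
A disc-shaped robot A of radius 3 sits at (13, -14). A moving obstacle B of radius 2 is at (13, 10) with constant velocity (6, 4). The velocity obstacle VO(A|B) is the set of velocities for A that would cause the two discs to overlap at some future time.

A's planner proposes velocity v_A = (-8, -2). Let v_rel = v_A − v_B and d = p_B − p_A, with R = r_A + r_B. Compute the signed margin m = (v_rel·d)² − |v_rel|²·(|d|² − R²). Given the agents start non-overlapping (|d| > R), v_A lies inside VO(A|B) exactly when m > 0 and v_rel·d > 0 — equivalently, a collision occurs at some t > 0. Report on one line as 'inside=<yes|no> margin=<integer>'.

d = (0, 24),  |d|² = 576;  R = 3+2 = 5,  c = 576−5² = 551
v_rel = (-14, -6),  |v_rel|² = 232;  v_rel·d = (-14)·(0) + (-6)·(24) = -144
232·t² + 288·t + 551 = 0  ⇒  m = (-144)² − 232·551 = -107096
m = -107096 < 0,  v_rel·d = -144 < 0  ⇒  outside

inside=no margin=-107096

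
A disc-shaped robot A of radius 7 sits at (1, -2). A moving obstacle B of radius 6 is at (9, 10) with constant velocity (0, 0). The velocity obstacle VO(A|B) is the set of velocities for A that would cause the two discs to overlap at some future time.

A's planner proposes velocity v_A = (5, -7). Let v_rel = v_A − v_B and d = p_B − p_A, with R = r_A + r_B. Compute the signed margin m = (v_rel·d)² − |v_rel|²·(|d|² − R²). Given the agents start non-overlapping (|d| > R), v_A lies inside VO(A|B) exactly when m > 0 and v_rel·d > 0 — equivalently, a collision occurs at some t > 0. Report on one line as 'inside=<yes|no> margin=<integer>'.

d = (8, 12),  |d|² = 208;  R = 7+6 = 13,  c = 208−13² = 39
v_rel = (5, -7),  |v_rel|² = 74;  v_rel·d = (5)·(8) + (-7)·(12) = -44
74·t² + 88·t + 39 = 0  ⇒  m = (-44)² − 74·39 = -950
m = -950 < 0,  v_rel·d = -44 < 0  ⇒  outside

inside=no margin=-950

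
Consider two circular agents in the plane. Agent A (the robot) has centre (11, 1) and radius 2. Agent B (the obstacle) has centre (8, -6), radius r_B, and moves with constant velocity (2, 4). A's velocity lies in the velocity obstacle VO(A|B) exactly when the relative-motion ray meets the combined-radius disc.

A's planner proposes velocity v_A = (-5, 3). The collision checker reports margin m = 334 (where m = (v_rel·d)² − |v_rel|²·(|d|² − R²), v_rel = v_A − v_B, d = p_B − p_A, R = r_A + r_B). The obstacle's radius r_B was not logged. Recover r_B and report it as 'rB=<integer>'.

m = 334
d = (-3, -7);  v_rel = (-7, -1),  |v_rel|² = 50
v_rel×d = (-7)·(-7) − (-1)·(-3) = 46
since m = R²·50 − 46²:  R² = (2116 + 334) / 50 = 49
R = √49 = 7  ⇒  r_B = 7 − 2 = 5

rB=5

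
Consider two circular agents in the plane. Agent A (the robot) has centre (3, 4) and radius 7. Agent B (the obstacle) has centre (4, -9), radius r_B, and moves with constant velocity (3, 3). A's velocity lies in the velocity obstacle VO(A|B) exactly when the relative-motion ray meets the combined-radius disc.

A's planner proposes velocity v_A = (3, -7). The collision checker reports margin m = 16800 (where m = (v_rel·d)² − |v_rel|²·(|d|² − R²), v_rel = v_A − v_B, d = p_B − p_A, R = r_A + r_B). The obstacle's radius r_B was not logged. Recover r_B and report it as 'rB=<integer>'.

m = 16800
d = (1, -13);  v_rel = (0, -10),  |v_rel|² = 100
v_rel×d = (0)·(-13) − (-10)·(1) = 10
since m = R²·100 − 10²:  R² = (100 + 16800) / 100 = 169
R = √169 = 13  ⇒  r_B = 13 − 7 = 6

rB=6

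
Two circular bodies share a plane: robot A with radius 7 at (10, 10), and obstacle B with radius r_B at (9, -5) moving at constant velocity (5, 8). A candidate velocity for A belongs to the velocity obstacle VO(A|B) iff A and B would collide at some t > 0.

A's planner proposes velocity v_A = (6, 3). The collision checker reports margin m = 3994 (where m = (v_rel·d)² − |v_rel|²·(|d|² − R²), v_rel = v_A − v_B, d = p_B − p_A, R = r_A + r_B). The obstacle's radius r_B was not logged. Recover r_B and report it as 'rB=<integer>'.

m = 3994
d = (-1, -15);  v_rel = (1, -5),  |v_rel|² = 26
v_rel×d = (1)·(-15) − (-5)·(-1) = -20
since m = R²·26 − (-20)²:  R² = (400 + 3994) / 26 = 169
R = √169 = 13  ⇒  r_B = 13 − 7 = 6

rB=6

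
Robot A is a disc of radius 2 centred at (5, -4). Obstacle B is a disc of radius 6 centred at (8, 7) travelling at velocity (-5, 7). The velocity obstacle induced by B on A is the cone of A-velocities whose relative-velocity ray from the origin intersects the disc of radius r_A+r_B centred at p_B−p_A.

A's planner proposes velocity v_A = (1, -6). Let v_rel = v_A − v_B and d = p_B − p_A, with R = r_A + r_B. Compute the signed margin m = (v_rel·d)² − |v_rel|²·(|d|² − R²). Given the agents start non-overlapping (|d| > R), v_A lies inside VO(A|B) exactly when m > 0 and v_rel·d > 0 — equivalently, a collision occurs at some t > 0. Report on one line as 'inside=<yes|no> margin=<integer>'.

d = (3, 11),  |d|² = 130;  R = 2+6 = 8,  c = 130−8² = 66
v_rel = (6, -13),  |v_rel|² = 205;  v_rel·d = (6)·(3) + (-13)·(11) = -125
205·t² + 250·t + 66 = 0  ⇒  m = (-125)² − 205·66 = 2095
m = 2095 > 0,  v_rel·d = -125 < 0  ⇒  outside

inside=no margin=2095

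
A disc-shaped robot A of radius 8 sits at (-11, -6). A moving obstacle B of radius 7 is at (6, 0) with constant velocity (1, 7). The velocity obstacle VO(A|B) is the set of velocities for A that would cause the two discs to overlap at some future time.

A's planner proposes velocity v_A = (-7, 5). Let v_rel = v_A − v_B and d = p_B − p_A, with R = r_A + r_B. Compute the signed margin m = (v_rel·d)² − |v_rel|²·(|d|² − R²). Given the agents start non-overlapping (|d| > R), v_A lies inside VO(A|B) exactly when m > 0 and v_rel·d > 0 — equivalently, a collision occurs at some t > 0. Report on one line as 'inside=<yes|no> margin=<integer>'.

d = (17, 6),  |d|² = 325;  R = 8+7 = 15,  c = 325−15² = 100
v_rel = (-8, -2),  |v_rel|² = 68;  v_rel·d = (-8)·(17) + (-2)·(6) = -148
68·t² + 296·t + 100 = 0  ⇒  m = (-148)² − 68·100 = 15104
m = 15104 > 0,  v_rel·d = -148 < 0  ⇒  outside

inside=no margin=15104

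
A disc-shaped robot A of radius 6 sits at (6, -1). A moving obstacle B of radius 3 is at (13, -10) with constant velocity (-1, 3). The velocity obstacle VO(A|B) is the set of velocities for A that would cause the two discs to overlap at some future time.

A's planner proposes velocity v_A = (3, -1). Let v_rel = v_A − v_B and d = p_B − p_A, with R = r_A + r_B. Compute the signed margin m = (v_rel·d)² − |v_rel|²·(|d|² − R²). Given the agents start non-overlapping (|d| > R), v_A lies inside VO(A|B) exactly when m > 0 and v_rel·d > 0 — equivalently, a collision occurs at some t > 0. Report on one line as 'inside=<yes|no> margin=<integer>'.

d = (7, -9),  |d|² = 130;  R = 6+3 = 9,  c = 130−9² = 49
v_rel = (4, -4),  |v_rel|² = 32;  v_rel·d = (4)·(7) + (-4)·(-9) = 64
32·t² − 128·t + 49 = 0  ⇒  m = 64² − 32·49 = 2528
m = 2528 > 0,  v_rel·d = 64 > 0  ⇒  inside

inside=yes margin=2528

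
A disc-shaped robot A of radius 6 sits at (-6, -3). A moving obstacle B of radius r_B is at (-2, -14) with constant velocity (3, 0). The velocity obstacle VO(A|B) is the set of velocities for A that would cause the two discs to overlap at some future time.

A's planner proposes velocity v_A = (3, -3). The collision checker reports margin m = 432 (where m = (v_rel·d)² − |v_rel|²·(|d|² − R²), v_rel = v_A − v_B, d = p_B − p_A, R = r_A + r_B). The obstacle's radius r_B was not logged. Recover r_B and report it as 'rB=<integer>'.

m = 432
d = (4, -11);  v_rel = (0, -3),  |v_rel|² = 9
v_rel×d = (0)·(-11) − (-3)·(4) = 12
since m = R²·9 − 12²:  R² = (144 + 432) / 9 = 64
R = √64 = 8  ⇒  r_B = 8 − 6 = 2

rB=2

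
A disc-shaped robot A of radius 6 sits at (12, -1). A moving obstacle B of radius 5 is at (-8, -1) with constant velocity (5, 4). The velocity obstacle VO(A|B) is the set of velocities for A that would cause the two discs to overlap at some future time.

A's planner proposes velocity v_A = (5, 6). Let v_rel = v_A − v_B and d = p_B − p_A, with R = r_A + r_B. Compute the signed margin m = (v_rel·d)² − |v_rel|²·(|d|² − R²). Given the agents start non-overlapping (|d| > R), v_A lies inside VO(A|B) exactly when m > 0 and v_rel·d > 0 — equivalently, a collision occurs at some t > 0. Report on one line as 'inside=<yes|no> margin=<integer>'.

d = (-20, 0),  |d|² = 400;  R = 6+5 = 11,  c = 400−11² = 279
v_rel = (0, 2),  |v_rel|² = 4;  v_rel·d = (0)·(-20) + (2)·(0) = 0
4·t² − 0·t + 279 = 0  ⇒  m = 0² − 4·279 = -1116
m = -1116 < 0,  v_rel·d = 0 = 0  ⇒  outside

inside=no margin=-1116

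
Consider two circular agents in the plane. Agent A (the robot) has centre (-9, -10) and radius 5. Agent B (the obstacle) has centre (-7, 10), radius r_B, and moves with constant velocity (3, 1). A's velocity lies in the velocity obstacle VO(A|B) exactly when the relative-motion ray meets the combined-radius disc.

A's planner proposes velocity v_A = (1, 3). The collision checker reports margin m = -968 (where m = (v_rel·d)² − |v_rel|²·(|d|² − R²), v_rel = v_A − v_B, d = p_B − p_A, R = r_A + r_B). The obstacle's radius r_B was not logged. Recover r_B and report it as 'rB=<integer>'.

m = -968
d = (2, 20);  v_rel = (-2, 2),  |v_rel|² = 8
v_rel×d = (-2)·(20) − (2)·(2) = -44
since m = R²·8 − (-44)²:  R² = (1936 + -968) / 8 = 121
R = √121 = 11  ⇒  r_B = 11 − 5 = 6

rB=6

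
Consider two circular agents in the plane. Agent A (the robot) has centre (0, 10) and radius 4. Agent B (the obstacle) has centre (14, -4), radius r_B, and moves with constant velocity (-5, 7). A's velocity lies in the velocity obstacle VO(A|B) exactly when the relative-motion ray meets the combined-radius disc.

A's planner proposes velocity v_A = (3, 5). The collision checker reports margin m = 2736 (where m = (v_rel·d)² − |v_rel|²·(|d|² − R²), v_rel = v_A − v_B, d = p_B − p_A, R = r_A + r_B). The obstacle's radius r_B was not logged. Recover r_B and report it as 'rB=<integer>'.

m = 2736
d = (14, -14);  v_rel = (8, -2),  |v_rel|² = 68
v_rel×d = (8)·(-14) − (-2)·(14) = -84
since m = R²·68 − (-84)²:  R² = (7056 + 2736) / 68 = 144
R = √144 = 12  ⇒  r_B = 12 − 4 = 8

rB=8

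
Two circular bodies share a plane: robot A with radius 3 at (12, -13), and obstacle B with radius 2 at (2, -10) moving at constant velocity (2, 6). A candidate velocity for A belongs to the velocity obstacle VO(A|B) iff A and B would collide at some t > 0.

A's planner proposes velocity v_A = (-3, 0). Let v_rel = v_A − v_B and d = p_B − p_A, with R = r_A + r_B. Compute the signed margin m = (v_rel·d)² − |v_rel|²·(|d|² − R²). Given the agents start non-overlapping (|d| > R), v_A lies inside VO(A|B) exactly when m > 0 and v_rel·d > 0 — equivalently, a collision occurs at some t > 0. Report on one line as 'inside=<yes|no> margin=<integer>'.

d = (-10, 3),  |d|² = 109;  R = 3+2 = 5,  c = 109−5² = 84
v_rel = (-5, -6),  |v_rel|² = 61;  v_rel·d = (-5)·(-10) + (-6)·(3) = 32
61·t² − 64·t + 84 = 0  ⇒  m = 32² − 61·84 = -4100
m = -4100 < 0,  v_rel·d = 32 > 0  ⇒  outside

inside=no margin=-4100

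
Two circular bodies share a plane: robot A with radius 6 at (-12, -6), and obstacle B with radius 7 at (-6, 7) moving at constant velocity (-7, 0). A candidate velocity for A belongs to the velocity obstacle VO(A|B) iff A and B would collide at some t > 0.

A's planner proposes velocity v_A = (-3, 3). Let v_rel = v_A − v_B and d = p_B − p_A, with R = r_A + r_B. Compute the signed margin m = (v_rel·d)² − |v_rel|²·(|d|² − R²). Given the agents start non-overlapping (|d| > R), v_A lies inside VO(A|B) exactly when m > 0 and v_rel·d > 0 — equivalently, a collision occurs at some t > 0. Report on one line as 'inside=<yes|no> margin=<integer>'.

d = (6, 13),  |d|² = 205;  R = 6+7 = 13,  c = 205−13² = 36
v_rel = (4, 3),  |v_rel|² = 25;  v_rel·d = (4)·(6) + (3)·(13) = 63
25·t² − 126·t + 36 = 0  ⇒  m = 63² − 25·36 = 3069
m = 3069 > 0,  v_rel·d = 63 > 0  ⇒  inside

inside=yes margin=3069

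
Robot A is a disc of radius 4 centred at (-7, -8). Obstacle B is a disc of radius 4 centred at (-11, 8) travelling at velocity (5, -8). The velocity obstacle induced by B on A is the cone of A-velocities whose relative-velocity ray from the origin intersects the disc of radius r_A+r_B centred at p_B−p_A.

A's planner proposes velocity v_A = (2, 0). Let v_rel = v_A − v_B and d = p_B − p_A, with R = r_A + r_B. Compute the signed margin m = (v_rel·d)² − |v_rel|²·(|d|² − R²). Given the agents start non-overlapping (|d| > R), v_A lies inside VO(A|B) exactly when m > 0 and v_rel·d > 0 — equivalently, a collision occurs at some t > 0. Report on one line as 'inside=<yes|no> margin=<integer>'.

d = (-4, 16),  |d|² = 272;  R = 4+4 = 8,  c = 272−8² = 208
v_rel = (-3, 8),  |v_rel|² = 73;  v_rel·d = (-3)·(-4) + (8)·(16) = 140
73·t² − 280·t + 208 = 0  ⇒  m = 140² − 73·208 = 4416
m = 4416 > 0,  v_rel·d = 140 > 0  ⇒  inside

inside=yes margin=4416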